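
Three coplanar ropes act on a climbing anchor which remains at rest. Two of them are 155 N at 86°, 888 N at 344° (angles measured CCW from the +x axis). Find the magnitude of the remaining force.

Sum the known components: ΣF_x = 864.4 N, ΣF_y = -90.14 N.
For equilibrium the remaining force must supply (−ΣF_x, −ΣF_y) = (-864.4, 90.14) N.
Magnitude = √((-864.4)² + (90.14)²) = 869.1 N; direction = atan2(90.14, -864.4) = 174.0°.

F ≈ 869 N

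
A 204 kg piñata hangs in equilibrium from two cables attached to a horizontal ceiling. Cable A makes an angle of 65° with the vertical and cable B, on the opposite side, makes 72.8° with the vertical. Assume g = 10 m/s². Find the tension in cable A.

T_A ≈ 2900 N

Angles from the horizontal: cable A is 90° − 65° = 25°, cable B is 90° − 72.8° = 17.2°.
Weight W = 204 × 10 = 2040 N acts straight down.
Horizontal: T_A cos 25° = T_B cos 17.2°  →  T_B = 0.9487 T_A.
Vertical: T_A sin 25° + T_B sin 17.2° = 2040.
Substituting the horizontal relation into the vertical equation gives 0.7032 T_A = 2040, so T_A = 2901 N.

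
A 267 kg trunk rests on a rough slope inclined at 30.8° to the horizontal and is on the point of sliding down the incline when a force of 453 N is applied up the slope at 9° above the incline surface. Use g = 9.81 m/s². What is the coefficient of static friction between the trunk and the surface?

On the verge of sliding down the incline, friction is at its maximum μN and acts up the slope.
Perpendicular to incline: N = W cos 30.8° − P sin 9° = 2250 − 70.86 = 2179 N.
Along incline: P cos 9° + μN = W sin 30.8° → μ = (W sin 30.8° − P cos 9°) / N = 0.4102.

μ ≈ 0.410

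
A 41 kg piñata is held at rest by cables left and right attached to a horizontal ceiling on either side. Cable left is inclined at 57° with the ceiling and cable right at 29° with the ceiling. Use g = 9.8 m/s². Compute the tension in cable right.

Weight W = 41 × 9.8 = 401.8 N acts straight down.
Horizontal: T_left cos 57° = T_right cos 29°  →  T_left = 1.606 T_right.
Vertical: T_left sin 57° + T_right sin 29° = 401.8.
Substituting the horizontal relation into the vertical equation gives 1.832 T_right = 401.8, so T_right = 219.4 N.

T_right ≈ 219 N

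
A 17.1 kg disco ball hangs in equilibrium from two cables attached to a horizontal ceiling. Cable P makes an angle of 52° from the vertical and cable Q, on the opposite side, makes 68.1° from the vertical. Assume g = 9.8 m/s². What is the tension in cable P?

T_P ≈ 180 N

Angles from the horizontal: cable P is 90° − 52° = 38°, cable Q is 90° − 68.1° = 21.9°.
Weight W = 17.1 × 9.8 = 167.6 N acts straight down.
Horizontal: T_P cos 38° = T_Q cos 21.9°  →  T_Q = 0.8493 T_P.
Vertical: T_P sin 38° + T_Q sin 21.9° = 167.6.
Substituting the horizontal relation into the vertical equation gives 0.9324 T_P = 167.6, so T_P = 179.7 N.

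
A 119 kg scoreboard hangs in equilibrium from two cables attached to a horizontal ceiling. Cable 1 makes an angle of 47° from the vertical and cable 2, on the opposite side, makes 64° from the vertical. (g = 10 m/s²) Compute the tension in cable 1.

Angles from the horizontal: cable 1 is 90° − 47° = 43°, cable 2 is 90° − 64° = 26°.
Weight W = 119 × 10 = 1190 N acts straight down.
Horizontal: T_1 cos 43° = T_2 cos 26°  →  T_2 = 0.8137 T_1.
Vertical: T_1 sin 43° + T_2 sin 26° = 1190.
Substituting the horizontal relation into the vertical equation gives 1.039 T_1 = 1190, so T_1 = 1146 N.

T_1 ≈ 1150 N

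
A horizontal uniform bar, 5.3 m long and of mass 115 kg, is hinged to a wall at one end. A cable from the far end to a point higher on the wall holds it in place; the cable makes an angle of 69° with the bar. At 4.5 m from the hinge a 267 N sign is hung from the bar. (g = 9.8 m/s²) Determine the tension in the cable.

T ≈ 846 N

Take torques about the hinge: T sin 69° · 5.3 = 115×9.8×2.65 + 267×4.5 = 4188 N·m.
So T = 4188 / (0.9336 × 5.3) = 846.42 N.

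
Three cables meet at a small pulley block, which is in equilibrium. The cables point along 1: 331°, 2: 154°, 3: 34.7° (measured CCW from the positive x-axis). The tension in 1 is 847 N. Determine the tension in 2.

T_2 ≈ 871 N

Resolve: ΣF_x = 847 cos 331° + T_2 cos 154° + T_3 cos 34.7° = 0.
        ΣF_y = 847 sin 331° + T_2 sin 154° + T_3 sin 34.7° = 0.
The known terms sum to (740.8, -410.6) N, so -0.8988 T_2 + 0.8221 T_3 = -740.8 and 0.4384 T_2 + 0.5693 T_3 = 410.6.
Solving simultaneously: T_2 = 870.7 N, T_3 = 50.83 N.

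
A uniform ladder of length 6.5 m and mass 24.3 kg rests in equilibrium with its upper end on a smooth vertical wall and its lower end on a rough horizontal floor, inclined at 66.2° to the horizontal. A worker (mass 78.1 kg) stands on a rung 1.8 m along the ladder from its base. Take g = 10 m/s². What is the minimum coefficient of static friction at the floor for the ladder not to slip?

ΣF_y = 0: N_floor = 24.3×10 + 78.1×10 = 1024 N.
Torques about the foot: N_wall · 6.5 sin 66.2° = 24.3×10×3.25 cos 66.2° + 78.1×10×1.8 cos 66.2° → N_wall = 148.98 N.
ΣF_x = 0: f_floor = N_wall = 148.98 N.
μ_min = f_floor / N_floor = 148.98 / 1024 = 0.1455.

μ_min ≈ 0.145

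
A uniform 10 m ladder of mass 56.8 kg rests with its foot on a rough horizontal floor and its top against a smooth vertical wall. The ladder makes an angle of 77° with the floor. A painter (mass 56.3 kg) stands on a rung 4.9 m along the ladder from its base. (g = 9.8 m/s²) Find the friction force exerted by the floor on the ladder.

Torques about the foot: N_wall · 10 sin 77° = 56.8×9.8×5 cos 77° + 56.3×9.8×4.9 cos 77° → N_wall = 126.67 N.
ΣF_x = 0: f_floor = N_wall = 126.67 N.

f ≈ 127 N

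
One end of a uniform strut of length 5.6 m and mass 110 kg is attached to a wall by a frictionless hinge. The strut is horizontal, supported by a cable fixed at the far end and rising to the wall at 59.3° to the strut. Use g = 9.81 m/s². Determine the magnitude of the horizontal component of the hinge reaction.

H_x ≈ 320 N

Take torques about the hinge: T sin 59.3° · 5.6 = 110×9.81×2.8 = 3021.5 N·m.
So T = 3021.5 / (0.8599 × 5.6) = 627.49 N.
ΣF_x = 0: H_x = T cos 59.3° = 320.36 N.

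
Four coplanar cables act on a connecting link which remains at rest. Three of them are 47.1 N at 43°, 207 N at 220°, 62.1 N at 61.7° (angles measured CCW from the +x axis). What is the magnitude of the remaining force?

F ≈ 105 N

Sum the known components: ΣF_x = -94.68 N, ΣF_y = -46.26 N.
For equilibrium the remaining force must supply (−ΣF_x, −ΣF_y) = (94.68, 46.26) N.
Magnitude = √((94.68)² + (46.26)²) = 105.4 N; direction = atan2(46.26, 94.68) = 26.0°.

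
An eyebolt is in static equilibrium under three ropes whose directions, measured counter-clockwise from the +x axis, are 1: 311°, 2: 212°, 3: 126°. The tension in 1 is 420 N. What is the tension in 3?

T_3 ≈ 416 N

Resolve: ΣF_x = 420 cos 311° + T_2 cos 212° + T_3 cos 126° = 0.
        ΣF_y = 420 sin 311° + T_2 sin 212° + T_3 sin 126° = 0.
The known terms sum to (275.5, -317) N, so -0.8480 T_2 − 0.5878 T_3 = -275.5 and -0.5299 T_2 + 0.8090 T_3 = 317.
Solving simultaneously: T_2 = 36.69 N, T_3 = 415.8 N.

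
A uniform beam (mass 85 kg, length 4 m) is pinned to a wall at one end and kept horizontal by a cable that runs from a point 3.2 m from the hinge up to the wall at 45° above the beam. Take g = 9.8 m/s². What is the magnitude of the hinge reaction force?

Take torques about the hinge: T sin 45° · 3.2 = 85×9.8×2 = 1666 N·m.
So T = 1666 / (0.7071 × 3.2) = 736.27 N.
ΣF_x = 0: H_x = T cos 45° = 520.63 N.
ΣF_y = 0: H_y = (85×9.8) − T sin 45° = 833 − 520.62 = 312.38 N.
|H| = √(H_x² + H_y²) = √((520.63)² + (312.38)²) = 607.15 N.

|H| ≈ 607 N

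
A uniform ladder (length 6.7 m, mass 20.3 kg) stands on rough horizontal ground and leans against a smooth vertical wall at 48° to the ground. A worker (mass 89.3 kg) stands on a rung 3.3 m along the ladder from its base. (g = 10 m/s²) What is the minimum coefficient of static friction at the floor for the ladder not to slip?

μ_min ≈ 0.445

ΣF_y = 0: N_floor = 20.3×10 + 89.3×10 = 1096 N.
Torques about the foot: N_wall · 6.7 sin 48° = 20.3×10×3.35 cos 48° + 89.3×10×3.3 cos 48° → N_wall = 487.42 N.
ΣF_x = 0: f_floor = N_wall = 487.42 N.
μ_min = f_floor / N_floor = 487.42 / 1096 = 0.4447.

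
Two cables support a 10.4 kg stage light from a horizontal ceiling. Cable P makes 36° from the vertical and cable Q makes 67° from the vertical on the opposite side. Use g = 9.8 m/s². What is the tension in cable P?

Angles from the horizontal: cable P is 90° − 36° = 54°, cable Q is 90° − 67° = 23°.
Weight W = 10.4 × 9.8 = 101.9 N acts straight down.
Horizontal: T_P cos 54° = T_Q cos 23°  →  T_Q = 0.6385 T_P.
Vertical: T_P sin 54° + T_Q sin 23° = 101.9.
Substituting the horizontal relation into the vertical equation gives 1.059 T_P = 101.9, so T_P = 96.29 N.

T_P ≈ 96.3 N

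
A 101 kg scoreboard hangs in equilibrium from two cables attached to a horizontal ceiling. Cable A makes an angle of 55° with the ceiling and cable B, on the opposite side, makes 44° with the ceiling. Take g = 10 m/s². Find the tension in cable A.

Weight W = 101 × 10 = 1010 N acts straight down.
Horizontal: T_A cos 55° = T_B cos 44°  →  T_B = 0.7974 T_A.
Vertical: T_A sin 55° + T_B sin 44° = 1010.
Substituting the horizontal relation into the vertical equation gives 1.373 T_A = 1010, so T_A = 735.6 N.

T_A ≈ 736 N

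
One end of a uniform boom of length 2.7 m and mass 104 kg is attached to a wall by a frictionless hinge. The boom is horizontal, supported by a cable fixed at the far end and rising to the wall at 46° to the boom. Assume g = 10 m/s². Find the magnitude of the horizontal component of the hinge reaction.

H_x ≈ 502 N

Take torques about the hinge: T sin 46° · 2.7 = 104×10×1.35 = 1404 N·m.
So T = 1404 / (0.7193 × 2.7) = 722.89 N.
ΣF_x = 0: H_x = T cos 46° = 502.16 N.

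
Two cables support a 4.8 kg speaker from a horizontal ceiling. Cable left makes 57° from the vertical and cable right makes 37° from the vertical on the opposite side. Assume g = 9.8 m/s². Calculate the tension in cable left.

T_left ≈ 28.4 N

Angles from the horizontal: cable left is 90° − 57° = 33°, cable right is 90° − 37° = 53°.
Weight W = 4.8 × 9.8 = 47.04 N acts straight down.
Horizontal: T_left cos 33° = T_right cos 53°  →  T_right = 1.394 T_left.
Vertical: T_left sin 33° + T_right sin 53° = 47.04.
Substituting the horizontal relation into the vertical equation gives 1.658 T_left = 47.04, so T_left = 28.38 N.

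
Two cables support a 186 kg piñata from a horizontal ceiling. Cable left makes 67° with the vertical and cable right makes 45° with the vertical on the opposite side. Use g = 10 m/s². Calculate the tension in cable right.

Angles from the horizontal: cable left is 90° − 67° = 23°, cable right is 90° − 45° = 45°.
Weight W = 186 × 10 = 1860 N acts straight down.
Horizontal: T_left cos 23° = T_right cos 45°  →  T_left = 0.7682 T_right.
Vertical: T_left sin 23° + T_right sin 45° = 1860.
Substituting the horizontal relation into the vertical equation gives 1.007 T_right = 1860, so T_right = 1847 N.

T_right ≈ 1850 N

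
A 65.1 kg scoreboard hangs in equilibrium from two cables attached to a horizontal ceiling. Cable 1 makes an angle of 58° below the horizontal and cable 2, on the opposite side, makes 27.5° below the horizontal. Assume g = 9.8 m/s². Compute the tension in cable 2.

T_2 ≈ 339 N

Weight W = 65.1 × 9.8 = 638 N acts straight down.
Horizontal: T_1 cos 58° = T_2 cos 27.5°  →  T_1 = 1.674 T_2.
Vertical: T_1 sin 58° + T_2 sin 27.5° = 638.
Substituting the horizontal relation into the vertical equation gives 1.881 T_2 = 638, so T_2 = 339.1 N.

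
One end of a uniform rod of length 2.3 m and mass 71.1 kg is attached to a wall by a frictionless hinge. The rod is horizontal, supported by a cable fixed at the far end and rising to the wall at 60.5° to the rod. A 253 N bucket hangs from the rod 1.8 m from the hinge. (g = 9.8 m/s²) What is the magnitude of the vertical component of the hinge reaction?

|H_y| ≈ 403 N

Take torques about the hinge: T sin 60.5° · 2.3 = 71.1×9.8×1.15 + 253×1.8 = 1256.7 N·m.
So T = 1256.7 / (0.8704 × 2.3) = 627.78 N.
ΣF_y = 0: H_y = (71.1×9.8 + 253) − T sin 60.5° = 949.78 − 546.39 = 403.39 N.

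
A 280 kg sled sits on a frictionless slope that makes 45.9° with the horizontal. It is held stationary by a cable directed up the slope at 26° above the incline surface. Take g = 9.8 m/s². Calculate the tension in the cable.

T ≈ 2190 N

Take axes along and perpendicular to the incline. Weight components: W sin 45.9° = 1971 N down-slope, W cos 45.9° = 1910 N into the surface.
Along incline: T cos 26° = W sin 45.9° → T = 2192 N.
Perpendicular: N = W cos 45.9° − T sin 26° = 948.5 N.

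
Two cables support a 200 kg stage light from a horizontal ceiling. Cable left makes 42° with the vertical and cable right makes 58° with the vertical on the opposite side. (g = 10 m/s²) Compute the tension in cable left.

T_left ≈ 1720 N

Angles from the horizontal: cable left is 90° − 42° = 48°, cable right is 90° − 58° = 32°.
Weight W = 200 × 10 = 2000 N acts straight down.
Horizontal: T_left cos 48° = T_right cos 32°  →  T_right = 0.789 T_left.
Vertical: T_left sin 48° + T_right sin 32° = 2000.
Substituting the horizontal relation into the vertical equation gives 1.161 T_left = 2000, so T_left = 1722 N.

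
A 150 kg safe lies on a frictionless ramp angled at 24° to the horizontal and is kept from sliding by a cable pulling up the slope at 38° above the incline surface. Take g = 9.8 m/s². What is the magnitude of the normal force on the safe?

N ≈ 876 N

Take axes along and perpendicular to the incline. Weight components: W sin 24° = 597.9 N down-slope, W cos 24° = 1343 N into the surface.
Along incline: T cos 38° = W sin 24° → T = 758.7 N.
Perpendicular: N = W cos 24° − T sin 38° = 875.8 N.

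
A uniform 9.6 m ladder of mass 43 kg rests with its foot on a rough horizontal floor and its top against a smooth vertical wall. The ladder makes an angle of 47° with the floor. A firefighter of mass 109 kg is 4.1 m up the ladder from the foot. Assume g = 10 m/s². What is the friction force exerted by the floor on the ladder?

f ≈ 635 N

Torques about the foot: N_wall · 9.6 sin 47° = 43×10×4.8 cos 47° + 109×10×4.1 cos 47° → N_wall = 634.6 N.
ΣF_x = 0: f_floor = N_wall = 634.6 N.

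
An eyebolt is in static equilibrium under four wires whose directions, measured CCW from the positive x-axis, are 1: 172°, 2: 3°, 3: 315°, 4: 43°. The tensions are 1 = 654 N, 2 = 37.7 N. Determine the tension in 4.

Resolve: ΣF_x = 654 cos 172° + 37.7 cos 3° + T_3 cos 315° + T_4 cos 43° = 0.
        ΣF_y = 654 sin 172° + 37.7 sin 3° + T_3 sin 315° + T_4 sin 43° = 0.
The known terms sum to (-610, 92.99) N, so 0.7071 T_3 + 0.7314 T_4 = 610 and -0.7071 T_3 + 0.6820 T_4 = -92.99.
Solving simultaneously: T_3 = 484.3 N, T_4 = 365.8 N.

T_4 ≈ 366 N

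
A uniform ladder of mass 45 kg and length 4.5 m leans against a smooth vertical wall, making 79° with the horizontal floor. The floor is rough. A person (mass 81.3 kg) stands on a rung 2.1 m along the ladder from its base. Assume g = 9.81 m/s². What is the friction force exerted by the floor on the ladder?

f ≈ 115 N

Torques about the foot: N_wall · 4.5 sin 79° = 45×9.81×2.25 cos 79° + 81.3×9.81×2.1 cos 79° → N_wall = 115.25 N.
ΣF_x = 0: f_floor = N_wall = 115.25 N.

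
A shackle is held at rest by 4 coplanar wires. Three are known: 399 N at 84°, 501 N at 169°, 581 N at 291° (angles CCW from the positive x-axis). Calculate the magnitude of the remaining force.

Sum the known components: ΣF_x = -241.9 N, ΣF_y = -50 N.
For equilibrium the remaining force must supply (−ΣF_x, −ΣF_y) = (241.9, 50) N.
Magnitude = √((241.9)² + (50)²) = 247 N; direction = atan2(50, 241.9) = 11.7°.

F ≈ 247 N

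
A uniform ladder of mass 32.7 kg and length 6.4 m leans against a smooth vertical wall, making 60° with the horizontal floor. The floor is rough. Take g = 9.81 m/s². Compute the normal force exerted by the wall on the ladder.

N_wall ≈ 92.6 N

Torques about the foot: N_wall · 6.4 sin 60° = 32.7×9.81×3.2 cos 60° → N_wall = 92.603 N.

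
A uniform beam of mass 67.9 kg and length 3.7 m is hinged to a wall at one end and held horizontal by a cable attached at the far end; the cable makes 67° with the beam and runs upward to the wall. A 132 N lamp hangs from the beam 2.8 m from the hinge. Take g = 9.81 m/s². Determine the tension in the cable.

T ≈ 470 N

Take torques about the hinge: T sin 67° · 3.7 = 67.9×9.81×1.85 + 132×2.8 = 1601.9 N·m.
So T = 1601.9 / (0.9205 × 3.7) = 470.33 N.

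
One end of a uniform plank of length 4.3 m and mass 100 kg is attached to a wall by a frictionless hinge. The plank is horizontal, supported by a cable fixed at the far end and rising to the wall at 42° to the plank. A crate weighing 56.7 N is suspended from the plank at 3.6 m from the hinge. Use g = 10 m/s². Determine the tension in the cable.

Take torques about the hinge: T sin 42° · 4.3 = 100×10×2.15 + 56.7×3.6 = 2354.1 N·m.
So T = 2354.1 / (0.6691 × 4.3) = 818.18 N.

T ≈ 818 N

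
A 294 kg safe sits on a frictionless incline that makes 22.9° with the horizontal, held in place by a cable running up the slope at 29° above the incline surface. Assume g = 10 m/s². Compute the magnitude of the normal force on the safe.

N ≈ 2070 N

Take axes along and perpendicular to the incline. Weight components: W sin 22.9° = 1144 N down-slope, W cos 22.9° = 2708 N into the surface.
Along incline: T cos 29° = W sin 22.9° → T = 1308 N.
Perpendicular: N = W cos 22.9° − T sin 29° = 2074 N.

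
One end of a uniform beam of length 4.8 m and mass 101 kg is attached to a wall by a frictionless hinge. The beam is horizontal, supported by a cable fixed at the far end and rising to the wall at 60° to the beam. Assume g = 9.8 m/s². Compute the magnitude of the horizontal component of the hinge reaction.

H_x ≈ 286 N

Take torques about the hinge: T sin 60° · 4.8 = 101×9.8×2.4 = 2375.5 N·m.
So T = 2375.5 / (0.8660 × 4.8) = 571.46 N.
ΣF_x = 0: H_x = T cos 60° = 285.73 N.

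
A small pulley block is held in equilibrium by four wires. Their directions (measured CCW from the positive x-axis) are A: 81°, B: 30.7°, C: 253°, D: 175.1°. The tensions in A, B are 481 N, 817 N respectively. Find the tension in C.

Resolve: ΣF_x = 481 cos 81° + 817 cos 30.7° + T_C cos 253° + T_D cos 175.1° = 0.
        ΣF_y = 481 sin 81° + 817 sin 30.7° + T_C sin 253° + T_D sin 175.1° = 0.
The known terms sum to (777.7, 892.2) N, so -0.2924 T_C − 0.9963 T_D = -777.7 and -0.9563 T_C + 0.0854 T_D = -892.2.
Solving simultaneously: T_C = 977.1 N, T_D = 493.9 N.

T_C ≈ 977 N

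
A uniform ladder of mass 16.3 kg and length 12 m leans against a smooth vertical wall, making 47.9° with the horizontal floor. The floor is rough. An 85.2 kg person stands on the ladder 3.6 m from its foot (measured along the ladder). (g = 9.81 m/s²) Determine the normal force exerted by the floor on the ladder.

N_floor ≈ 996 N

ΣF_y = 0: N_floor = 16.3×9.81 + 85.2×9.81 = 995.72 N.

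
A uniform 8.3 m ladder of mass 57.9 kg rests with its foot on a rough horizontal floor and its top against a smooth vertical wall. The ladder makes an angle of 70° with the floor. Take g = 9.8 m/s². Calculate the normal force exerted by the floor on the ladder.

N_floor ≈ 567 N

ΣF_y = 0: N_floor = 57.9×9.8 = 567.42 N.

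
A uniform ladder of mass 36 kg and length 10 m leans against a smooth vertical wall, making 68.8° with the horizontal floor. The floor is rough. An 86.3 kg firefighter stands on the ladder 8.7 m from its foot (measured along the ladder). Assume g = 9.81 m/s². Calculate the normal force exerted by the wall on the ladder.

N_wall ≈ 354 N

Torques about the foot: N_wall · 10 sin 68.8° = 36×9.81×5 cos 68.8° + 86.3×9.81×8.7 cos 68.8° → N_wall = 354.18 N.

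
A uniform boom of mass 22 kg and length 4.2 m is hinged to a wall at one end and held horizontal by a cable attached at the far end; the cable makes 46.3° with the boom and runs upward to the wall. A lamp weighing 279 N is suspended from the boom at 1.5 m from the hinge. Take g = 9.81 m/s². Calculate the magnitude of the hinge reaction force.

Take torques about the hinge: T sin 46.3° · 4.2 = 22×9.81×2.1 + 279×1.5 = 871.72 N·m.
So T = 871.72 / (0.7230 × 4.2) = 287.08 N.
ΣF_x = 0: H_x = T cos 46.3° = 198.34 N.
ΣF_y = 0: H_y = (22×9.81 + 279) − T sin 46.3° = 494.82 − 207.55 = 287.27 N.
|H| = √(H_x² + H_y²) = √((198.34)² + (287.27)²) = 349.09 N.

|H| ≈ 349 N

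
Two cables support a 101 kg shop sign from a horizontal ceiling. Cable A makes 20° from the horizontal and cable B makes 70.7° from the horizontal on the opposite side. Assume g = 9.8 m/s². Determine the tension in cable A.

T_A ≈ 327 N

Weight W = 101 × 9.8 = 989.8 N acts straight down.
Horizontal: T_A cos 20° = T_B cos 70.7°  →  T_B = 2.843 T_A.
Vertical: T_A sin 20° + T_B sin 70.7° = 989.8.
Substituting the horizontal relation into the vertical equation gives 3.025 T_A = 989.8, so T_A = 327.2 N.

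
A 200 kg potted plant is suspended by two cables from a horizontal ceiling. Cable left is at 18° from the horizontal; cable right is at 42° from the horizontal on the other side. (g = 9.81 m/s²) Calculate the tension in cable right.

T_right ≈ 2150 N

Weight W = 200 × 9.81 = 1962 N acts straight down.
Horizontal: T_left cos 18° = T_right cos 42°  →  T_left = 0.7814 T_right.
Vertical: T_left sin 18° + T_right sin 42° = 1962.
Substituting the horizontal relation into the vertical equation gives 0.9106 T_right = 1962, so T_right = 2155 N.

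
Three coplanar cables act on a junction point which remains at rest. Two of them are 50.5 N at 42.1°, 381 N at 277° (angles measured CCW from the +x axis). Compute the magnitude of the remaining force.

F ≈ 354 N

Sum the known components: ΣF_x = 83.9 N, ΣF_y = -344.3 N.
For equilibrium the remaining force must supply (−ΣF_x, −ΣF_y) = (-83.9, 344.3) N.
Magnitude = √((-83.9)² + (344.3)²) = 354.4 N; direction = atan2(344.3, -83.9) = 103.7°.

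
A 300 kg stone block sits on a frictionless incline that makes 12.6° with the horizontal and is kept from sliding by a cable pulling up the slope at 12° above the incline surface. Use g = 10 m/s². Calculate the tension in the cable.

Take axes along and perpendicular to the incline. Weight components: W sin 12.6° = 654.4 N down-slope, W cos 12.6° = 2928 N into the surface.
Along incline: T cos 12° = W sin 12.6° → T = 669.1 N.
Perpendicular: N = W cos 12.6° − T sin 12° = 2789 N.

T ≈ 669 N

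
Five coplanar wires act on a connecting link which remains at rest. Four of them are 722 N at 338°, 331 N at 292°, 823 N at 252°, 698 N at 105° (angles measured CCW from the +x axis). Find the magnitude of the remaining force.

Sum the known components: ΣF_x = 358.4 N, ΣF_y = -685.9 N.
For equilibrium the remaining force must supply (−ΣF_x, −ΣF_y) = (-358.4, 685.9) N.
Magnitude = √((-358.4)² + (685.9)²) = 773.9 N; direction = atan2(685.9, -358.4) = 117.6°.

F ≈ 774 N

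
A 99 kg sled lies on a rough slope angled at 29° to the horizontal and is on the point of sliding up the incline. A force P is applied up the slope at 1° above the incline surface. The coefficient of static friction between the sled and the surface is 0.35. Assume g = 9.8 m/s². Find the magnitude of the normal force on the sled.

On the verge of sliding up the incline, friction equals μN and acts down the slope.
Perpendicular: N + P sin 1° = W cos 29° = 848.6 N.
Along incline: P cos 1° = W sin 29° + μN  with W sin 29° = 470.4 N.
Solving the pair for P and N: P = 762.8 N, N = 835.2 N (and f = μN = 292.3 N).

N ≈ 835 N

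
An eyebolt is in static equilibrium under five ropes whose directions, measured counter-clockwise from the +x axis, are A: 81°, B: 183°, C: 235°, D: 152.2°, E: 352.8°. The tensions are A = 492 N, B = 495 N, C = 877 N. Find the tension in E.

Resolve: ΣF_x = 492 cos 81° + 495 cos 183° + 877 cos 235° + T_D cos 152.2° + T_E cos 352.8° = 0.
        ΣF_y = 492 sin 81° + 495 sin 183° + 877 sin 235° + T_D sin 152.2° + T_E sin 352.8° = 0.
The known terms sum to (-920.4, -258.4) N, so -0.8846 T_D + 0.9921 T_E = 920.4 and 0.4664 T_D − 0.1253 T_E = 258.4.
Solving simultaneously: T_D = 1056 N, T_E = 1870 N.

T_E ≈ 1870 N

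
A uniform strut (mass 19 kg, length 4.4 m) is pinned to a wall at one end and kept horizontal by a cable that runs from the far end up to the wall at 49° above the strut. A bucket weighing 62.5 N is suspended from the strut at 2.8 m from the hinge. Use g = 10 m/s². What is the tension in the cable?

Take torques about the hinge: T sin 49° · 4.4 = 19×10×2.2 + 62.5×2.8 = 593 N·m.
So T = 593 / (0.7547 × 4.4) = 178.58 N.

T ≈ 179 N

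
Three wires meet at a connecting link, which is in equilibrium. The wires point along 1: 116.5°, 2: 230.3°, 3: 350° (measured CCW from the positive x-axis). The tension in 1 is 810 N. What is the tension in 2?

T_2 ≈ 750 N

Resolve: ΣF_x = 810 cos 116.5° + T_2 cos 230.3° + T_3 cos 350° = 0.
        ΣF_y = 810 sin 116.5° + T_2 sin 230.3° + T_3 sin 350° = 0.
The known terms sum to (-361.4, 724.9) N, so -0.6388 T_2 + 0.9848 T_3 = 361.4 and -0.7694 T_2 − 0.1736 T_3 = -724.9.
Solving simultaneously: T_2 = 749.6 N, T_3 = 853.2 N.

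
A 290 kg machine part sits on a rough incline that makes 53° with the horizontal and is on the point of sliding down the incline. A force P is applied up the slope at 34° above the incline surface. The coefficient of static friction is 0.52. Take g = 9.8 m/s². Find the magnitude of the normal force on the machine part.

N ≈ 276 N

On the verge of sliding down the incline, friction equals μN and acts up the slope.
Perpendicular: N + P sin 34° = W cos 53° = 1710 N.
Along incline: P cos 34° + μN = W sin 53° with W sin 53° = 2270 N.
Solving the pair for P and N: P = 2564 N, N = 276.3 N (and f = μN = 143.7 N).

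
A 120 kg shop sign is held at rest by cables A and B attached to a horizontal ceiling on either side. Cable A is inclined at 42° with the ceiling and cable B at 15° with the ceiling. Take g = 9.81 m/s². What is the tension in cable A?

Weight W = 120 × 9.81 = 1177 N acts straight down.
Horizontal: T_A cos 42° = T_B cos 15°  →  T_B = 0.7694 T_A.
Vertical: T_A sin 42° + T_B sin 15° = 1177.
Substituting the horizontal relation into the vertical equation gives 0.8683 T_A = 1177, so T_A = 1356 N.

T_A ≈ 1360 N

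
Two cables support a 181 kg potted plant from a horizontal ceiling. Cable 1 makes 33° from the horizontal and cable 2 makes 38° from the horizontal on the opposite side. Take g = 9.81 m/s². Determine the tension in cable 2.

T_2 ≈ 1570 N

Weight W = 181 × 9.81 = 1776 N acts straight down.
Horizontal: T_1 cos 33° = T_2 cos 38°  →  T_1 = 0.9396 T_2.
Vertical: T_1 sin 33° + T_2 sin 38° = 1776.
Substituting the horizontal relation into the vertical equation gives 1.127 T_2 = 1776, so T_2 = 1575 N.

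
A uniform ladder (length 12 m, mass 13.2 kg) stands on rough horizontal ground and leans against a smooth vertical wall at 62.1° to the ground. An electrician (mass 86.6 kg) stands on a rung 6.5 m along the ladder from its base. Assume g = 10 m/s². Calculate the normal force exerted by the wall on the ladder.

N_wall ≈ 283 N

Torques about the foot: N_wall · 12 sin 62.1° = 13.2×10×6 cos 62.1° + 86.6×10×6.5 cos 62.1° → N_wall = 283.31 N.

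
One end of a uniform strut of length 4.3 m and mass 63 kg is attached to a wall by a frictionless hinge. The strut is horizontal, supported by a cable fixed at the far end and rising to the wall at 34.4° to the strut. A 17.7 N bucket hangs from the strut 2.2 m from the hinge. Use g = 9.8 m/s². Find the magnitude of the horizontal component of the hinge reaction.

Take torques about the hinge: T sin 34.4° · 4.3 = 63×9.8×2.15 + 17.7×2.2 = 1366.4 N·m.
So T = 1366.4 / (0.5650 × 4.3) = 562.43 N.
ΣF_x = 0: H_x = T cos 34.4° = 464.07 N.

H_x ≈ 464 N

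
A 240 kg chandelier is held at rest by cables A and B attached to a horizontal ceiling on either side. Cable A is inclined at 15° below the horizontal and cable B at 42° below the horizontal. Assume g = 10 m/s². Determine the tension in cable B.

T_B ≈ 2760 N

Weight W = 240 × 10 = 2400 N acts straight down.
Horizontal: T_A cos 15° = T_B cos 42°  →  T_A = 0.7694 T_B.
Vertical: T_A sin 15° + T_B sin 42° = 2400.
Substituting the horizontal relation into the vertical equation gives 0.8683 T_B = 2400, so T_B = 2764 N.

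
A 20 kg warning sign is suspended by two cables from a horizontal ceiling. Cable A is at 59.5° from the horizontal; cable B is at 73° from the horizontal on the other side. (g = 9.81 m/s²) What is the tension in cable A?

Weight W = 20 × 9.81 = 196.2 N acts straight down.
Horizontal: T_A cos 59.5° = T_B cos 73°  →  T_B = 1.736 T_A.
Vertical: T_A sin 59.5° + T_B sin 73° = 196.2.
Substituting the horizontal relation into the vertical equation gives 2.522 T_A = 196.2, so T_A = 77.8 N.

T_A ≈ 77.8 N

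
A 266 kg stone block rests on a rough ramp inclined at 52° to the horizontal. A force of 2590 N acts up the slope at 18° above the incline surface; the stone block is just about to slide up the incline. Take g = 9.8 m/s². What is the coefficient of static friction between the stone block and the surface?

On the verge of sliding up the incline, friction is at its maximum μN and acts down the slope.
Perpendicular to incline: N = W cos 52° − P sin 18° = 1605 − 800.4 = 804.6 N.
Along incline: P cos 18° − μN = W sin 52° → μ = −(W sin 52° − P cos 18°) / N = 0.5084.

μ ≈ 0.508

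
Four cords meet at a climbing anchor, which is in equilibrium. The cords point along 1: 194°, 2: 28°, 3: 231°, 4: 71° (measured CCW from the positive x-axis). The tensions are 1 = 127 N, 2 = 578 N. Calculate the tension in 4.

Resolve: ΣF_x = 127 cos 194° + 578 cos 28° + T_3 cos 231° + T_4 cos 71° = 0.
        ΣF_y = 127 sin 194° + 578 sin 28° + T_3 sin 231° + T_4 sin 71° = 0.
The known terms sum to (387.1, 240.6) N, so -0.6293 T_3 + 0.3256 T_4 = -387.1 and -0.7771 T_3 + 0.9455 T_4 = -240.6.
Solving simultaneously: T_3 = 841.1 N, T_4 = 436.9 N.

T_4 ≈ 437 N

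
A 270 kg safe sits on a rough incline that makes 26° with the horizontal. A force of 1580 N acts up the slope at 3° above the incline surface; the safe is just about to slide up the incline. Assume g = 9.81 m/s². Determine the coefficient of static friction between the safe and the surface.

On the verge of sliding up the incline, friction is at its maximum μN and acts down the slope.
Perpendicular to incline: N = W cos 26° − P sin 3° = 2381 − 82.69 = 2298 N.
Along incline: P cos 3° − μN = W sin 26° → μ = −(W sin 26° − P cos 3°) / N = 0.1813.

μ ≈ 0.181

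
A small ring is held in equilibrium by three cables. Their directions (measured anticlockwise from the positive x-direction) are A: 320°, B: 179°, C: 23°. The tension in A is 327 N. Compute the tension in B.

Resolve: ΣF_x = 327 cos 320° + T_B cos 179° + T_C cos 23° = 0.
        ΣF_y = 327 sin 320° + T_B sin 179° + T_C sin 23° = 0.
The known terms sum to (250.5, -210.2) N, so -0.9998 T_B + 0.9205 T_C = -250.5 and 0.0175 T_B + 0.3907 T_C = 210.2.
Solving simultaneously: T_B = 716.3 N, T_C = 505.9 N.

T_B ≈ 716 N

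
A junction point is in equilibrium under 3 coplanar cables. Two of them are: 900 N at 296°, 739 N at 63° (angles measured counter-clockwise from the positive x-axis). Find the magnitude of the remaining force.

Sum the known components: ΣF_x = 730 N, ΣF_y = -150.5 N.
For equilibrium the remaining force must supply (−ΣF_x, −ΣF_y) = (-730, 150.5) N.
Magnitude = √((-730)² + (150.5)²) = 745.4 N; direction = atan2(150.5, -730) = 168.4°.

F ≈ 745 N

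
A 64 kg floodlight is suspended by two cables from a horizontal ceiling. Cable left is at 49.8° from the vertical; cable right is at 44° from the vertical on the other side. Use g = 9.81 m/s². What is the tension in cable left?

Angles from the horizontal: cable left is 90° − 49.8° = 40.2°, cable right is 90° − 44° = 46°.
Weight W = 64 × 9.81 = 627.8 N acts straight down.
Horizontal: T_left cos 40.2° = T_right cos 46°  →  T_right = 1.1 T_left.
Vertical: T_left sin 40.2° + T_right sin 46° = 627.8.
Substituting the horizontal relation into the vertical equation gives 1.436 T_left = 627.8, so T_left = 437.1 N.

T_left ≈ 437 N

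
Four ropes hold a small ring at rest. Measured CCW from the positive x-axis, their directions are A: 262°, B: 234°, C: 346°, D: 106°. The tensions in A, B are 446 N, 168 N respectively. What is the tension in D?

T_D ≈ 692 N

Resolve: ΣF_x = 446 cos 262° + 168 cos 234° + T_C cos 346° + T_D cos 106° = 0.
        ΣF_y = 446 sin 262° + 168 sin 234° + T_C sin 346° + T_D sin 106° = 0.
The known terms sum to (-160.8, -577.6) N, so 0.9703 T_C − 0.2756 T_D = 160.8 and -0.2419 T_C + 0.9613 T_D = 577.6.
Solving simultaneously: T_C = 362.3 N, T_D = 692 N.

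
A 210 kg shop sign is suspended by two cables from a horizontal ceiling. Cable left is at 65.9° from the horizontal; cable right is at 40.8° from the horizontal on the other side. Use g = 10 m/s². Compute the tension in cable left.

Weight W = 210 × 10 = 2100 N acts straight down.
Horizontal: T_left cos 65.9° = T_right cos 40.8°  →  T_right = 0.5394 T_left.
Vertical: T_left sin 65.9° + T_right sin 40.8° = 2100.
Substituting the horizontal relation into the vertical equation gives 1.265 T_left = 2100, so T_left = 1660 N.

T_left ≈ 1660 N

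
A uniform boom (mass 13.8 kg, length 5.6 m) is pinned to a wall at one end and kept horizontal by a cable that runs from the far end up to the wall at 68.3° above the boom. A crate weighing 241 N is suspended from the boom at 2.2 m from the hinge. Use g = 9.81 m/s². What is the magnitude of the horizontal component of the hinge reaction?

Take torques about the hinge: T sin 68.3° · 5.6 = 13.8×9.81×2.8 + 241×2.2 = 909.26 N·m.
So T = 909.26 / (0.9291 × 5.6) = 174.75 N.
ΣF_x = 0: H_x = T cos 68.3° = 64.614 N.

H_x ≈ 64.6 N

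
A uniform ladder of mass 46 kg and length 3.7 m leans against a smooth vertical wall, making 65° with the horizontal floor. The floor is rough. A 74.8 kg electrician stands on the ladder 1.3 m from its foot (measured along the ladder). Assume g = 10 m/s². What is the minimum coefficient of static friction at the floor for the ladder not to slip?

ΣF_y = 0: N_floor = 46×10 + 74.8×10 = 1208 N.
Torques about the foot: N_wall · 3.7 sin 65° = 46×10×1.85 cos 65° + 74.8×10×1.3 cos 65° → N_wall = 229.8 N.
ΣF_x = 0: f_floor = N_wall = 229.8 N.
μ_min = f_floor / N_floor = 229.8 / 1208 = 0.1902.

μ_min ≈ 0.190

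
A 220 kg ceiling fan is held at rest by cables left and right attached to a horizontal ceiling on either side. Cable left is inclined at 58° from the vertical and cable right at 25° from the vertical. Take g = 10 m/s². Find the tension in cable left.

T_left ≈ 937 N

Angles from the horizontal: cable left is 90° − 58° = 32°, cable right is 90° − 25° = 65°.
Weight W = 220 × 10 = 2200 N acts straight down.
Horizontal: T_left cos 32° = T_right cos 65°  →  T_right = 2.007 T_left.
Vertical: T_left sin 32° + T_right sin 65° = 2200.
Substituting the horizontal relation into the vertical equation gives 2.349 T_left = 2200, so T_left = 936.7 N.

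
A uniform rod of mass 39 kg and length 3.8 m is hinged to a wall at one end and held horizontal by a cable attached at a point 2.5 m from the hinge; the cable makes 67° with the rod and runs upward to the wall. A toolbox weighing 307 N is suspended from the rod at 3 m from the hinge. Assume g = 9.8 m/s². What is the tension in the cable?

Take torques about the hinge: T sin 67° · 2.5 = 39×9.8×1.9 + 307×3 = 1647.2 N·m.
So T = 1647.2 / (0.9205 × 2.5) = 715.77 N.

T ≈ 716 N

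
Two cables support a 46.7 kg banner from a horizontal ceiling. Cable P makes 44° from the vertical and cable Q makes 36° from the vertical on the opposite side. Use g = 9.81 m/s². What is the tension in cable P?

Angles from the horizontal: cable P is 90° − 44° = 46°, cable Q is 90° − 36° = 54°.
Weight W = 46.7 × 9.81 = 458.1 N acts straight down.
Horizontal: T_P cos 46° = T_Q cos 54°  →  T_Q = 1.182 T_P.
Vertical: T_P sin 46° + T_Q sin 54° = 458.1.
Substituting the horizontal relation into the vertical equation gives 1.675 T_P = 458.1, so T_P = 273.4 N.

T_P ≈ 273 N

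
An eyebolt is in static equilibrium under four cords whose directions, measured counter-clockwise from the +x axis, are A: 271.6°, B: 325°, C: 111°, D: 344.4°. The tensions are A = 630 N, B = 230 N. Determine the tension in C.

Resolve: ΣF_x = 630 cos 271.6° + 230 cos 325° + T_C cos 111° + T_D cos 344.4° = 0.
        ΣF_y = 630 sin 271.6° + 230 sin 325° + T_C sin 111° + T_D sin 344.4° = 0.
The known terms sum to (206, -761.7) N, so -0.3584 T_C + 0.9632 T_D = -206 and 0.9336 T_C − 0.2689 T_D = 761.7.
Solving simultaneously: T_C = 844.8 N, T_D = 100.5 N.

T_C ≈ 845 N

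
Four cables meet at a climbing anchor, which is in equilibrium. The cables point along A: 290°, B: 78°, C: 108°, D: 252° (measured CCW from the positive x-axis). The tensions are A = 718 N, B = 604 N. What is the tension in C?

T_C ≈ 645 N

Resolve: ΣF_x = 718 cos 290° + 604 cos 78° + T_C cos 108° + T_D cos 252° = 0.
        ΣF_y = 718 sin 290° + 604 sin 78° + T_C sin 108° + T_D sin 252° = 0.
The known terms sum to (371.1, -83.9) N, so -0.3090 T_C − 0.3090 T_D = -371.1 and 0.9511 T_C − 0.9511 T_D = 83.9.
Solving simultaneously: T_C = 644.6 N, T_D = 556.4 N.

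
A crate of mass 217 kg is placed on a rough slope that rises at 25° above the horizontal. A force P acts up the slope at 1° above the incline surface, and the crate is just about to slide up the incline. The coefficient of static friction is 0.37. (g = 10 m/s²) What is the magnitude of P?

P ≈ 1630 N

On the verge of sliding up the incline, friction equals μN and acts down the slope.
Perpendicular: N + P sin 1° = W cos 25° = 1967 N.
Along incline: P cos 1° = W sin 25° + μN  with W sin 25° = 917.1 N.
Solving the pair for P and N: P = 1634 N, N = 1938 N (and f = μN = 717.1 N).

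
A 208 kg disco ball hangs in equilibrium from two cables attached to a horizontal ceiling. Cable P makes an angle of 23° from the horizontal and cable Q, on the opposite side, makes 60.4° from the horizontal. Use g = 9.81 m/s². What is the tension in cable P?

T_P ≈ 1010 N

Weight W = 208 × 9.81 = 2040 N acts straight down.
Horizontal: T_P cos 23° = T_Q cos 60.4°  →  T_Q = 1.864 T_P.
Vertical: T_P sin 23° + T_Q sin 60.4° = 2040.
Substituting the horizontal relation into the vertical equation gives 2.011 T_P = 2040, so T_P = 1015 N.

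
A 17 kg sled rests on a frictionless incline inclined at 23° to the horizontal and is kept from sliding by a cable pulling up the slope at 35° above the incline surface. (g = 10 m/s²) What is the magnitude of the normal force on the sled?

Take axes along and perpendicular to the incline. Weight components: W sin 23° = 66.42 N down-slope, W cos 23° = 156.5 N into the surface.
Along incline: T cos 35° = W sin 23° → T = 81.09 N.
Perpendicular: N = W cos 23° − T sin 35° = 110 N.

N ≈ 110 N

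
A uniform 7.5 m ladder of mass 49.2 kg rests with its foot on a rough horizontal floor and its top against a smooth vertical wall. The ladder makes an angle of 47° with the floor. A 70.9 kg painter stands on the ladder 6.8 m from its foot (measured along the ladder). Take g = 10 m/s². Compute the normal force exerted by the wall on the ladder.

Torques about the foot: N_wall · 7.5 sin 47° = 49.2×10×3.75 cos 47° + 70.9×10×6.8 cos 47° → N_wall = 828.84 N.

N_wall ≈ 829 N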